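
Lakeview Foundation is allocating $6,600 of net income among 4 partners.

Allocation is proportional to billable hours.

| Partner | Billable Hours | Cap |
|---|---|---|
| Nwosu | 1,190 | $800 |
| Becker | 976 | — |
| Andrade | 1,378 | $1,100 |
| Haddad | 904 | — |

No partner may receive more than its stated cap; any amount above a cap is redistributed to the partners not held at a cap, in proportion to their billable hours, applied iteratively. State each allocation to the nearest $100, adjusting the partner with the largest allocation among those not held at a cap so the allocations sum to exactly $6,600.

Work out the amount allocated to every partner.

Nwosu: $800 | Becker: $2,400 | Andrade: $1,100 | Haddad: $2,300

Total billable hours = 4,448.
Unconstrained shares: Nwosu 1,765.74; Becker 1,448.20; Andrade 2,044.69; Haddad 1,341.37.
Cap binds for Nwosu ($800), Andrade ($1,100); residual $4,700 reallocated over remaining billable hours 1,880.
Remaining shares: Becker 2,440.00 → $2,400; Haddad 2,260.00 → $2,300.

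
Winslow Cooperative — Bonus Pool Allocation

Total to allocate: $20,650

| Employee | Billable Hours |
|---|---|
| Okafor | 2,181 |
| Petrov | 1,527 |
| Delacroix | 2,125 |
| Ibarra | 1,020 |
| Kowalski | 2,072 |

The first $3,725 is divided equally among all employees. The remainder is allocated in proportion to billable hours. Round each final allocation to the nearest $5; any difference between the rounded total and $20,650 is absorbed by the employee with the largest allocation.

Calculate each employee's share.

Equal tier: $3,725 ÷ 5 = $745 apiece.
Remainder $16,925 by billable hours (total 8,925): Okafor 4,135.96 → $4,135; Petrov 2,895.74 → $2,895; Delacroix 4,029.76 → $4,030; Ibarra 1,934.29 → $1,935; Kowalski 3,929.25 → $3,930.
Totals: Okafor $745 + $4,135 = $4,880; Petrov $745 + $2,895 = $3,640; Delacroix $745 + $4,030 = $4,775; Ibarra $745 + $1,935 = $2,680; Kowalski $745 + $3,930 = $4,675.

Okafor: $4,880; Petrov: $3,640; Delacroix: $4,775; Ibarra: $2,680; Kowalski: $4,675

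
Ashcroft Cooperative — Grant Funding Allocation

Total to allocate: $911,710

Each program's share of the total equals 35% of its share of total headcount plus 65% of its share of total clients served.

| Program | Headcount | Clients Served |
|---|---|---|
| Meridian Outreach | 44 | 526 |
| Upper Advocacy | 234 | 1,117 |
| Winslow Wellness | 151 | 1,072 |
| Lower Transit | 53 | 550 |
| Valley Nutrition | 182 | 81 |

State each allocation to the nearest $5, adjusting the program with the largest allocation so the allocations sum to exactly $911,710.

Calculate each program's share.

Headcount total 664; clients served total 3,346.
Blended shares (35% headcount + 65% clients served): Meridian Outreach 0.1254; Upper Advocacy 0.3403; Winslow Wellness 0.2878; Lower Transit 0.1348; Valley Nutrition 0.1117.
Unrounded shares: Meridian Outreach 114,305.17; Upper Advocacy 310,285.74; Winslow Wellness 262,428.46; Lower Transit 122,880.95; Valley Nutrition 101,809.69.
Rounded to nearest $5: Meridian Outreach $114,305; Upper Advocacy $310,285; Winslow Wellness $262,430; Lower Transit $122,880; Valley Nutrition $101,810. Sum = $911,710.
No rounding difference to absorb.

Meridian Outreach: $114,305 | Upper Advocacy: $310,285 | Winslow Wellness: $262,430 | Lower Transit: $122,880 | Valley Nutrition: $101,810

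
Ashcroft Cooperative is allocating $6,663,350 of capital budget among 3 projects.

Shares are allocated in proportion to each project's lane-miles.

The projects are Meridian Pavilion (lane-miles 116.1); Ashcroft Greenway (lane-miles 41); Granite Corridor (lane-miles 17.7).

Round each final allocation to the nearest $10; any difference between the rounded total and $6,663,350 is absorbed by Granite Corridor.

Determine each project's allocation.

Meridian Pavilion: $4,425,710 | Ashcroft Greenway: $1,562,910 | Granite Corridor: $674,730

Combined lane-miles = 174.8.
Proportional shares: Meridian Pavilion 116.1/174.8 × $6,663,350 = 4,425,714.73; Ashcroft Greenway 41/174.8 × $6,663,350 = 1,562,913.90; Granite Corridor 17.7/174.8 × $6,663,350 = 674,721.37.
At nearest $10: Meridian Pavilion $4,425,710; Ashcroft Greenway $1,562,910; Granite Corridor $674,720. Sum = $6,663,340.
Difference $6,663,350 − $6,663,340 = +$10 applied to Granite Corridor: Granite Corridor becomes $674,730.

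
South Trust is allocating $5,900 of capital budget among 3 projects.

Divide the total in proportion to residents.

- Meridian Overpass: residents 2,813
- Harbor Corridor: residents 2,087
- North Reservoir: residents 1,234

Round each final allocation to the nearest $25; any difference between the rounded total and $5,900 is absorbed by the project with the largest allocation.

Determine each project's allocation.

Meridian Overpass: $2,725 · Harbor Corridor: $2,000 · North Reservoir: $1,175

Combined residents = 6,134.
Proportional shares: Meridian Overpass 2,813/6,134 × $5,900 = 2,705.69; Harbor Corridor 2,087/6,134 × $5,900 = 2,007.39; North Reservoir 1,234/6,134 × $5,900 = 1,186.93.
At nearest $25: Meridian Overpass $2,700; Harbor Corridor $2,000; North Reservoir $1,175. Sum = $5,875.
Difference $5,900 − $5,875 = +$25 applied to largest allocation (Meridian Overpass): Meridian Overpass becomes $2,725.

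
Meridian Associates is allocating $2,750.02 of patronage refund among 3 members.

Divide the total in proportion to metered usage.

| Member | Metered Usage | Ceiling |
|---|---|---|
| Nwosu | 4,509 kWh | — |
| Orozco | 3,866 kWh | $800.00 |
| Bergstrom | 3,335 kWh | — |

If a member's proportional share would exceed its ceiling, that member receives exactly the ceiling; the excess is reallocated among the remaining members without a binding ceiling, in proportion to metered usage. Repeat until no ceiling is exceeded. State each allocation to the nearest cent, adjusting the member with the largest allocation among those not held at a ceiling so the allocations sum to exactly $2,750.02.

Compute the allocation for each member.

Combined metered usage = 11,710.
Unconstrained shares: Nwosu 1,058.9103; Orozco 907.9058; Bergstrom 783.2038.
Held at cap: Orozco ($800.00); residual $1,950.02 reallocated over remaining metered usage 7,844.
Shares after redistribution: Nwosu 1,120.9383 → $1,120.94; Bergstrom 829.0817 → $829.08.

Nwosu: $1,120.94; Orozco: $800.00; Bergstrom: $829.08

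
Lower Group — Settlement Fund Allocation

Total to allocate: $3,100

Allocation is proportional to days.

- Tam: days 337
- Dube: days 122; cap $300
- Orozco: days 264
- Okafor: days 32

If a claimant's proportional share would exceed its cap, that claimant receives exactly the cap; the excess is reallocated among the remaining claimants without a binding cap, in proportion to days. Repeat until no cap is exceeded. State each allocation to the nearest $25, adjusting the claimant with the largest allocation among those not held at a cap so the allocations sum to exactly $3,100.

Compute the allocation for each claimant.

Days total: 755.
Unconstrained shares: Tam 1,383.71; Dube 500.93; Orozco 1,083.97; Okafor 131.39.
Capped: Dube ($300); balance $2,800 reallocated over remaining days 633.
Redistributed shares: Tam 1,490.68 → $1,500; Orozco 1,167.77 → $1,175; Okafor 141.55 → $150.
Rounding difference −$25 applied to Tam → $1,475.

Tam: $1,475; Dube: $300; Orozco: $1,175; Okafor: $150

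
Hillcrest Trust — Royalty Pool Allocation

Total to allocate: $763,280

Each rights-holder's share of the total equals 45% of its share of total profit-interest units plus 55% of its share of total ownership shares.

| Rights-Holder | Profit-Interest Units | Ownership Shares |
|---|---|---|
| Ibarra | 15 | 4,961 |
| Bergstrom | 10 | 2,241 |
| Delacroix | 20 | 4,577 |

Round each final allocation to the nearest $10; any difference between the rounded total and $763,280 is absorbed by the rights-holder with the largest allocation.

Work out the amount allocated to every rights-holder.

Ibarra: $291,300 · Bergstrom: $156,200 · Delacroix: $315,780

Profit-interest units total 45; ownership shares total 11,779.
Blended shares (45% profit-interest units + 55% ownership shares): Ibarra 0.3816; Bergstrom 0.2046; Delacroix 0.4137.
Pro-rata amounts: Ibarra 291,302.23; Bergstrom 156,197.32; Delacroix 315,780.45.
Rounded to nearest $10: Ibarra $291,300; Bergstrom $156,200; Delacroix $315,780. Sum = $763,280.
Rounded total matches; no reconciliation needed.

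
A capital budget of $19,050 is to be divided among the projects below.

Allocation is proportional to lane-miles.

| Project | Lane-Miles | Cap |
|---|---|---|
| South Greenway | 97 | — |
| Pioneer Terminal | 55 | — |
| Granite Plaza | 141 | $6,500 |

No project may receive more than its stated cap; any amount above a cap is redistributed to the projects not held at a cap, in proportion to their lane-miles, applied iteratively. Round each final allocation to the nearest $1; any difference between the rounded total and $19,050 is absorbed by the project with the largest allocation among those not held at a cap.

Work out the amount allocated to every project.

Lane-miles total: 293.
Pro-rata shares before constraints: South Greenway 6,306.66; Pioneer Terminal 3,575.94; Granite Plaza 9,167.41.
Capped: Granite Plaza ($6,500); residual $12,550 reallocated over remaining lane-miles 152.
Remaining shares: South Greenway 8,008.88 → $8,009; Pioneer Terminal 4,541.12 → $4,541.

South Greenway: $8,009; Pioneer Terminal: $4,541; Granite Plaza: $6,500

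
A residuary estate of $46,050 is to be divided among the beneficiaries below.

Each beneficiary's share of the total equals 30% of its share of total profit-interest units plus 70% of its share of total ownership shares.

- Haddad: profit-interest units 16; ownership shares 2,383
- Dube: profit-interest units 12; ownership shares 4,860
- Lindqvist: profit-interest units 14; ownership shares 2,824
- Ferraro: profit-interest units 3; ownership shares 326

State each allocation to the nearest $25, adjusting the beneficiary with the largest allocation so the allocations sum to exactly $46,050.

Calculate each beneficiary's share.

Totals — profit-interest units 45, ownership shares 10,393.
Composite weights (30% profit-interest units + 70% ownership shares): Haddad 0.2672; Dube 0.4073; Lindqvist 0.2835; Ferraro 0.0420.
Pro-rata amounts: Haddad 12,303.13; Dube 18,757.81; Lindqvist 13,056.94; Ferraro 1,932.12.
After rounding ($25): Haddad $12,300; Dube $18,750; Lindqvist $13,050; Ferraro $1,925. Sum = $46,025.
Difference $46,050 − $46,025 = +$25 applied to largest allocation (Dube): Dube becomes $18,775.

Haddad: $12,300 | Dube: $18,775 | Lindqvist: $13,050 | Ferraro: $1,925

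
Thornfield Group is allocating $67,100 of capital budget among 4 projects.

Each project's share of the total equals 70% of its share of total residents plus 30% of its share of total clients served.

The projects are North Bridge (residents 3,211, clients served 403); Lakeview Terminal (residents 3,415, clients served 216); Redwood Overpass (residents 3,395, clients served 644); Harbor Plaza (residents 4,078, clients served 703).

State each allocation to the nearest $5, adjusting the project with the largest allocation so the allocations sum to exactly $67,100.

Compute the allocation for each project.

Residents total 14,099; clients served total 1,966.
Combined weights (70% residents + 30% clients served): North Bridge 0.2209; Lakeview Terminal 0.2025; Redwood Overpass 0.2668; Harbor Plaza 0.3097.
Unrounded shares: North Bridge 14,823.60; Lakeview Terminal 13,588.51; Redwood Overpass 17,904.20; Harbor Plaza 20,783.68.
Rounded to nearest $5: North Bridge $14,825; Lakeview Terminal $13,590; Redwood Overpass $17,905; Harbor Plaza $20,785. Sum = $67,105.
Difference $67,100 − $67,105 = −$5 applied to largest allocation (Harbor Plaza): Harbor Plaza becomes $20,780.

North Bridge: $14,825 · Lakeview Terminal: $13,590 · Redwood Overpass: $17,905 · Harbor Plaza: $20,780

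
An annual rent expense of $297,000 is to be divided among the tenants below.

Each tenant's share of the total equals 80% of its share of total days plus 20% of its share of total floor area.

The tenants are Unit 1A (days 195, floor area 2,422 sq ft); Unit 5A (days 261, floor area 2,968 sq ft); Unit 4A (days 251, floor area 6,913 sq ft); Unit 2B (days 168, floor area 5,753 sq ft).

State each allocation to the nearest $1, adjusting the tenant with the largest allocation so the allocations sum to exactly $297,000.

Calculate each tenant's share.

Totals — days 875, floor area 18,056.
Blended shares (80% days + 20% floor area): Unit 1A 0.2051; Unit 5A 0.2715; Unit 4A 0.3061; Unit 2B 0.2173.
Pro-rata amounts: Unit 1A 60,918.67; Unit 5A 80,636.71; Unit 4A 90,899.40; Unit 2B 64,545.22.
At nearest $1: Unit 1A $60,919; Unit 5A $80,637; Unit 4A $90,899; Unit 2B $64,545. Sum = $297,000.
No rounding difference to absorb.

Unit 1A: $60,919 | Unit 5A: $80,637 | Unit 4A: $90,899 | Unit 2B: $64,545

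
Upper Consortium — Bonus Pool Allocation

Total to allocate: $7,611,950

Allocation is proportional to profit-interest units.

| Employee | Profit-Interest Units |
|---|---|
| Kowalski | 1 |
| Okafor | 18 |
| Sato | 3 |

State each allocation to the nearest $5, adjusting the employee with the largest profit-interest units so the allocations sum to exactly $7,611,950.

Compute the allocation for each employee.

Combined profit-interest units = 22.
Proportional shares: Kowalski 1/22 × $7,611,950 = 345,997.73; Okafor 18/22 × $7,611,950 = 6,227,959.09; Sato 3/22 × $7,611,950 = 1,037,993.18.
Rounded to nearest $5: Kowalski $346,000; Okafor $6,227,960; Sato $1,037,995. Sum = $7,611,955.
Difference $7,611,950 − $7,611,955 = −$5 applied to largest profit-interest units (Okafor): Okafor becomes $6,227,955.

Kowalski: $346,000 | Okafor: $6,227,955 | Sato: $1,037,995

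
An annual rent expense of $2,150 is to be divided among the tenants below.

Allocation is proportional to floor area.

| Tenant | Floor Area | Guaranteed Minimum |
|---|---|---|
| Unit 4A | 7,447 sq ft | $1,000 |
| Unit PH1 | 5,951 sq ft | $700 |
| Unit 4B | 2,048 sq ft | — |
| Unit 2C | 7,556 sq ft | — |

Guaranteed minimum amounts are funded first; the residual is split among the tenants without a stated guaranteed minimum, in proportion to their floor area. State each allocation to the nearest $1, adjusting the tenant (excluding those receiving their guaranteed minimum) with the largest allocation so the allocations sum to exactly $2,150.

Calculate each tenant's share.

Unit 4A: $1,000 · Unit PH1: $700 · Unit 4B: $96 · Unit 2C: $354

Minimums first: Unit 4A $1,000; Unit PH1 $700. Balance $450.
Balance split over remaining floor area 9,604: Unit 4B 95.96 → $96; Unit 2C 354.04 → $354.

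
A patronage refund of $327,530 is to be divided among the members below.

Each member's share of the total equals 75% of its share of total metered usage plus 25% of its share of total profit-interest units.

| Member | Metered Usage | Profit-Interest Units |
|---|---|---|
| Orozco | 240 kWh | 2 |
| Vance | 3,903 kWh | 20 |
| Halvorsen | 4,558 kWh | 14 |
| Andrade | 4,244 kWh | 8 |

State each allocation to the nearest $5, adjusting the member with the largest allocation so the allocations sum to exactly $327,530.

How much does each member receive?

Metered usage total 12,945; profit-interest units total 44.
Combined weights (75% metered usage + 25% profit-interest units): Orozco 0.0253; Vance 0.3398; Halvorsen 0.3436; Andrade 0.2913.
Pro-rata amounts: Orozco 8,276.23; Vance 111,283.60; Halvorsen 112,547.25; Andrade 95,422.91.
Rounded to nearest $5: Orozco $8,275; Vance $111,285; Halvorsen $112,545; Andrade $95,425. Sum = $327,530.
No rounding difference to absorb.

Orozco: $8,275 | Vance: $111,285 | Halvorsen: $112,545 | Andrade: $95,425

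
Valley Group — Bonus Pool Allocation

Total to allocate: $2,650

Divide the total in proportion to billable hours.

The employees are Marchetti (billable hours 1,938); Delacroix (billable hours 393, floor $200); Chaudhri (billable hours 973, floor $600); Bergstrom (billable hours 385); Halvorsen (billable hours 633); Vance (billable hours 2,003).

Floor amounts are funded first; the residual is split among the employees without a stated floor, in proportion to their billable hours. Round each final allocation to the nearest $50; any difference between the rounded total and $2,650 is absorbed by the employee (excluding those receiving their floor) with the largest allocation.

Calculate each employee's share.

Minimums first: Delacroix $200; Chaudhri $600. Remaining pool $1,850.
Remaining pool split over remaining billable hours 4,959: Marchetti 722.99 → $700; Bergstrom 143.63 → $150; Halvorsen 236.15 → $250; Vance 747.24 → $750.

Marchetti: $700; Delacroix: $200; Chaudhri: $600; Bergstrom: $150; Halvorsen: $250; Vance: $750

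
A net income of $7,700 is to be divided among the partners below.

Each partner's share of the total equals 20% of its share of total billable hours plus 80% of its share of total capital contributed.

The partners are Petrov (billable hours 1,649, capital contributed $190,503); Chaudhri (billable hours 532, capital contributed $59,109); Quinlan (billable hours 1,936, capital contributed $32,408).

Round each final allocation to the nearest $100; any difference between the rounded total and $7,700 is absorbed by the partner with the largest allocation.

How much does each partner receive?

Petrov: $4,800 · Chaudhri: $1,500 · Quinlan: $1,400

Billable hours total 4,117; capital contributed total 282,020.
Composite weights (20% billable hours + 80% capital contributed): Petrov 0.6205; Chaudhri 0.1935; Quinlan 0.1860.
Raw shares: Petrov 4,777.87; Chaudhri 1,490.08; Quinlan 1,432.05.
After rounding ($100): Petrov $4,800; Chaudhri $1,500; Quinlan $1,400. Sum = $7,700.
Sum already equals the total — no adjustment.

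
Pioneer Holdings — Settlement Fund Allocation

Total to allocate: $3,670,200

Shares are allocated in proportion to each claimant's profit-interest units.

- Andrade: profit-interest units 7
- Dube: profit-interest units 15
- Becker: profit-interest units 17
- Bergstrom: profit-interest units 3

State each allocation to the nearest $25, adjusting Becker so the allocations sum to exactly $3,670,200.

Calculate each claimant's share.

Profit-interest units total: 42.
Raw shares: Andrade 7/42 × $3,670,200 = 611,700.00; Dube 15/42 × $3,670,200 = 1,310,785.71; Becker 17/42 × $3,670,200 = 1,485,557.14; Bergstrom 3/42 × $3,670,200 = 262,157.14.
After rounding ($25): Andrade $611,700; Dube $1,310,775; Becker $1,485,550; Bergstrom $262,150. Sum = $3,670,175.
Difference $3,670,200 − $3,670,175 = +$25 applied to Becker: Becker becomes $1,485,575.

Andrade: $611,700 | Dube: $1,310,775 | Becker: $1,485,575 | Bergstrom: $262,150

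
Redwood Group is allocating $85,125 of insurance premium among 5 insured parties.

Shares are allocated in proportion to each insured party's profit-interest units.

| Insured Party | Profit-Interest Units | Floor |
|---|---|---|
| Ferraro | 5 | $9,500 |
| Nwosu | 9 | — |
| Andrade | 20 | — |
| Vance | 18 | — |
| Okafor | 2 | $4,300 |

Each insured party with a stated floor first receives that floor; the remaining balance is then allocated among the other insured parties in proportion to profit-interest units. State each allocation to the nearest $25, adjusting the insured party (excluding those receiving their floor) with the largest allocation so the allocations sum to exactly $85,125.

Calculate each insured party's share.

Ferraro: $9,500 | Nwosu: $13,650 | Andrade: $30,350 | Vance: $27,325 | Okafor: $4,300

Guaranteed amounts: Ferraro $9,500; Okafor $4,300. Residual $71,325.
Residual split over remaining profit-interest units 47: Nwosu 13,657.98 → $13,650; Andrade 30,351.06 → $30,350; Vance 27,315.96 → $27,325.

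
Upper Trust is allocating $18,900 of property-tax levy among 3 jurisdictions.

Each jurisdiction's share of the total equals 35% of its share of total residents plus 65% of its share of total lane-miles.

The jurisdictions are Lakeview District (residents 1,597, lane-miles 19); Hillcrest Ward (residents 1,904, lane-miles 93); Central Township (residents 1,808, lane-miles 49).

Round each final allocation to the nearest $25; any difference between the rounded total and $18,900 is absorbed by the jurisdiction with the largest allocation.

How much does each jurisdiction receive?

Residents total 5,309; lane-miles total 161.
Combined weights (35% residents + 65% lane-miles): Lakeview District 0.1820; Hillcrest Ward 0.5010; Central Township 0.3170.
Raw shares: Lakeview District 3,439.64; Hillcrest Ward 9,468.68; Central Township 5,991.68.
Rounded to nearest $25: Lakeview District $3,450; Hillcrest Ward $9,475; Central Township $6,000. Sum = $18,925.
Difference $18,900 − $18,925 = −$25 applied to largest allocation (Hillcrest Ward): Hillcrest Ward becomes $9,450.

Lakeview District: $3,450 · Hillcrest Ward: $9,450 · Central Township: $6,000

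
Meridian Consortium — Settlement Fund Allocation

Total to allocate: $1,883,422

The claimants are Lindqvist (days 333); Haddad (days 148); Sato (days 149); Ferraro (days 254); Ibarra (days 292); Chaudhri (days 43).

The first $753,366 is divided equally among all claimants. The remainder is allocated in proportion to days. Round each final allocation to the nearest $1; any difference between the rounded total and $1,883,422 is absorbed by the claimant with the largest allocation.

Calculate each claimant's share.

Lindqvist: $434,264 · Haddad: $262,762 · Sato: $263,689 · Ferraro: $361,028 · Ibarra: $396,255 · Chaudhri: $165,424

Equal tier: $753,366 ÷ 6 = $125,561 apiece.
Remainder $1,130,056 by days (total 1,219): Lindqvist 308,702.75 → $308,703; Haddad 137,201.22 → $137,201; Sato 138,128.26 → $138,128; Ferraro 235,466.96 → $235,467; Ibarra 270,694.30 → $270,694; Chaudhri 39,862.52 → $39,863.
Totals: Lindqvist $125,561 + $308,703 = $434,264; Haddad $125,561 + $137,201 = $262,762; Sato $125,561 + $138,128 = $263,689; Ferraro $125,561 + $235,467 = $361,028; Ibarra $125,561 + $270,694 = $396,255; Chaudhri $125,561 + $39,863 = $165,424.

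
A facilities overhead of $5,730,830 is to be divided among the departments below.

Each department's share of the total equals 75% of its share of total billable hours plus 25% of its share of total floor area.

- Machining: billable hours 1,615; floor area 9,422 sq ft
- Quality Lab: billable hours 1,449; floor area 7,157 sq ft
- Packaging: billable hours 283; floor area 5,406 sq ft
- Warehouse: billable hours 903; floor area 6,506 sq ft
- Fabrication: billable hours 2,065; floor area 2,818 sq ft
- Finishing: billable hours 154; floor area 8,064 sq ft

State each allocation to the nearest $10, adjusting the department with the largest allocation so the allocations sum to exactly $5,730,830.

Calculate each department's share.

Machining: $1,415,880 · Quality Lab: $1,223,170 · Packaging: $384,740 · Warehouse: $836,710 · Fabrication: $1,474,580 · Finishing: $395,750

Billable hours total 6,469; floor area total 39,373.
Combined weights (75% billable hours + 25% floor area): Machining 0.2471; Quality Lab 0.2134; Packaging 0.0671; Warehouse 0.1460; Fabrication 0.2573; Finishing 0.0691.
Unrounded shares: Machining 1,415,884.08; Quality Lab 1,223,171.65; Packaging 384,744.31; Warehouse 836,710.58; Fabrication 1,474,565.54; Finishing 395,753.83.
At nearest $10: Machining $1,415,880; Quality Lab $1,223,170; Packaging $384,740; Warehouse $836,710; Fabrication $1,474,570; Finishing $395,750. Sum = $5,730,820.
Difference $5,730,830 − $5,730,820 = +$10 applied to largest allocation (Fabrication): Fabrication becomes $1,474,580.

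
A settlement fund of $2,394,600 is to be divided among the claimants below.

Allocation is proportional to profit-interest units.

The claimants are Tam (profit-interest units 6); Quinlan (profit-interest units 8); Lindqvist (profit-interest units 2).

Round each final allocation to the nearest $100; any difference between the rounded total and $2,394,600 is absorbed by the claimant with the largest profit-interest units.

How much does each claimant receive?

Tam: $898,000 | Quinlan: $1,197,300 | Lindqvist: $299,300

Sum of profit-interest units: 6 + 8 + 2 = 16.
Raw shares: Tam 897,975.00; Quinlan 1,197,300.00; Lindqvist 299,325.00.
Rounded to nearest $100: Tam $898,000; Quinlan $1,197,300; Lindqvist $299,300. Sum = $2,394,600.
No rounding difference to absorb.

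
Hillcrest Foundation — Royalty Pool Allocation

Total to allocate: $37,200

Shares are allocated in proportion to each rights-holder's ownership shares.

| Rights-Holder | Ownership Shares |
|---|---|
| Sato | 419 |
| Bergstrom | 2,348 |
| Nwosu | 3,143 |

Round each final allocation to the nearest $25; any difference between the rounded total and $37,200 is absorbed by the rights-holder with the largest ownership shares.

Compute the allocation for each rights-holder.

Combined ownership shares = 419 + 2,348 + 3,143 = 5,910.
Pro-rata amounts: Sato 2,637.36; Bergstrom 14,779.29; Nwosu 19,783.35.
At nearest $25: Sato $2,625; Bergstrom $14,775; Nwosu $19,775. Sum = $37,175.
Difference $37,200 − $37,175 = +$25 applied to largest ownership shares (Nwosu): Nwosu becomes $19,800.

Sato: $2,625; Bergstrom: $14,775; Nwosu: $19,800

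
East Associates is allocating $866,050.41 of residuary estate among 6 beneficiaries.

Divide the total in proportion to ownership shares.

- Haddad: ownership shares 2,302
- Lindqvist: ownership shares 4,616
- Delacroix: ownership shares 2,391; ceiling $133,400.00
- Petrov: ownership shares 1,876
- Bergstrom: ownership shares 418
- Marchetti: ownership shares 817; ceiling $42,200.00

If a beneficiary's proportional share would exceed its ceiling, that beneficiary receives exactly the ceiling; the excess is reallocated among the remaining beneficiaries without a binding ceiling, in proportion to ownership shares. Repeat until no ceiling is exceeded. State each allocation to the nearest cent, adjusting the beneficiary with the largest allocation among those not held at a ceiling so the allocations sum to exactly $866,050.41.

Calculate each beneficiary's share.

Total ownership shares = 12,420.
Unconstrained shares: Haddad 160,519.1662; Lindqvist 321,875.0960; Delacroix 166,725.1635; Petrov 130,814.0555; Bergstrom 29,147.2682; Marchetti 56,969.6606.
Capped: Delacroix ($133,400.00), Marchetti ($42,200.00); balance $690,450.41 reallocated over remaining ownership shares 9,212.
Shares after redistribution: Haddad 172,537.6513 → $172,537.65; Lindqvist 345,974.7170 → $345,974.72; Petrov 140,608.4422 → $140,608.44; Bergstrom 31,329.5996 → $31,329.60.

Haddad: $172,537.65 | Lindqvist: $345,974.72 | Delacroix: $133,400.00 | Petrov: $140,608.44 | Bergstrom: $31,329.60 | Marchetti: $42,200.00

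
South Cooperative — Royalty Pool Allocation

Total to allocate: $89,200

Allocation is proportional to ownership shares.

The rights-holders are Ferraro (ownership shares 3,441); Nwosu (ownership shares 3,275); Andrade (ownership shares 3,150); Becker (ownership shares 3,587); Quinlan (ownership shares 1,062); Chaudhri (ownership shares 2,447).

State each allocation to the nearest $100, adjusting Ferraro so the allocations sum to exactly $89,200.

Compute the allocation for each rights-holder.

Combined ownership shares = 16,962.
Pro-rata amounts: Ferraro 3,441/16,962 × $89,200 = 18,095.58; Nwosu 3,275/16,962 × $89,200 = 17,222.62; Andrade 3,150/16,962 × $89,200 = 16,565.26; Becker 3,587/16,962 × $89,200 = 18,863.37; Quinlan 1,062/16,962 × $89,200 = 5,584.86; Chaudhri 2,447/16,962 × $89,200 = 12,868.32.
At nearest $100: Ferraro $18,100; Nwosu $17,200; Andrade $16,600; Becker $18,900; Quinlan $5,600; Chaudhri $12,900. Sum = $89,300.
Difference $89,200 − $89,300 = −$100 applied to Ferraro: Ferraro becomes $18,000.

Ferraro: $18,000; Nwosu: $17,200; Andrade: $16,600; Becker: $18,900; Quinlan: $5,600; Chaudhri: $12,900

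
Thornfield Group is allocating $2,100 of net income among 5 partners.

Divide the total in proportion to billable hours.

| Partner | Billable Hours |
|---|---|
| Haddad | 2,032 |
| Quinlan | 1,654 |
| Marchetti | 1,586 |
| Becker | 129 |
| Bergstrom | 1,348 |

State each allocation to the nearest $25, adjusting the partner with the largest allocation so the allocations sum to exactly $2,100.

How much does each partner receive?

Billable hours total: 6,749.
Unrounded shares: Haddad 2,032/6,749 × $2,100 = 632.27; Quinlan 1,654/6,749 × $2,100 = 514.65; Marchetti 1,586/6,749 × $2,100 = 493.50; Becker 129/6,749 × $2,100 = 40.14; Bergstrom 1,348/6,749 × $2,100 = 419.44.
After rounding ($25): Haddad $625; Quinlan $525; Marchetti $500; Becker $50; Bergstrom $425. Sum = $2,125.
Difference $2,100 − $2,125 = −$25 applied to largest allocation (Haddad): Haddad becomes $600.

Haddad: $600 · Quinlan: $525 · Marchetti: $500 · Becker: $50 · Bergstrom: $425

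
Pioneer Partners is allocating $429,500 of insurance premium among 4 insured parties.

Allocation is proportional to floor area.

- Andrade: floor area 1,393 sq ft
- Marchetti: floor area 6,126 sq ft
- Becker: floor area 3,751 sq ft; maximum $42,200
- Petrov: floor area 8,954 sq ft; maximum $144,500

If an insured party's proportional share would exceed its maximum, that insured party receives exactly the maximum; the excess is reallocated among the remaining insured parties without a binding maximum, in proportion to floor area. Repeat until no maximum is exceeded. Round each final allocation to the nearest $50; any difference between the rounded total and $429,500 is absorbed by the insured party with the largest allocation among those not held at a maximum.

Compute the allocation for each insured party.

Total floor area = 20,224.
Unconstrained shares: Andrade 29,583.34; Marchetti 130,098.74; Becker 79,660.53; Petrov 190,157.39.
Capped: Becker ($42,200), Petrov ($144,500); residual $242,800 reallocated over remaining floor area 7,519.
Redistributed shares: Andrade 44,982.10 → $45,000; Marchetti 197,817.90 → $197,800.

Andrade: $45,000 · Marchetti: $197,800 · Becker: $42,200 · Petrov: $144,500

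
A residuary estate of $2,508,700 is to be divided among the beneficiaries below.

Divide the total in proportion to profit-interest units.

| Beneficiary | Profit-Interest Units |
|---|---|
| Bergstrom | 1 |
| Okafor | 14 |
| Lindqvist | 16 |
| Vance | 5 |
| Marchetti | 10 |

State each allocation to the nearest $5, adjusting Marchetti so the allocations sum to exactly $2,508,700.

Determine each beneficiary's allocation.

Combined profit-interest units = 46.
Proportional shares: Bergstrom 1/46 × $2,508,700 = 54,536.96; Okafor 14/46 × $2,508,700 = 763,517.39; Lindqvist 16/46 × $2,508,700 = 872,591.30; Vance 5/46 × $2,508,700 = 272,684.78; Marchetti 10/46 × $2,508,700 = 545,369.57.
At nearest $5: Bergstrom $54,535; Okafor $763,515; Lindqvist $872,590; Vance $272,685; Marchetti $545,370. Sum = $2,508,695.
Difference $2,508,700 − $2,508,695 = +$5 applied to Marchetti: Marchetti becomes $545,375.

Bergstrom: $54,535 | Okafor: $763,515 | Lindqvist: $872,590 | Vance: $272,685 | Marchetti: $545,375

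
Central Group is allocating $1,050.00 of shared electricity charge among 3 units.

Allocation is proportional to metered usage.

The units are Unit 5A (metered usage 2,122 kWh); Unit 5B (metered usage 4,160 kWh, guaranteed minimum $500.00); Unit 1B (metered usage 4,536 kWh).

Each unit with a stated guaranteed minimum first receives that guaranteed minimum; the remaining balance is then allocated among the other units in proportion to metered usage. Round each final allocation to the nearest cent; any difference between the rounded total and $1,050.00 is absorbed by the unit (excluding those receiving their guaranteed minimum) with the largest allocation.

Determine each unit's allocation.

Unit 5A: $175.29; Unit 5B: $500.00; Unit 1B: $374.71

Fund the minimums — Unit 5B $500.00. Balance $550.00.
Balance split over remaining metered usage 6,658: Unit 5A 175.2929 → $175.29; Unit 1B 374.7071 → $374.71.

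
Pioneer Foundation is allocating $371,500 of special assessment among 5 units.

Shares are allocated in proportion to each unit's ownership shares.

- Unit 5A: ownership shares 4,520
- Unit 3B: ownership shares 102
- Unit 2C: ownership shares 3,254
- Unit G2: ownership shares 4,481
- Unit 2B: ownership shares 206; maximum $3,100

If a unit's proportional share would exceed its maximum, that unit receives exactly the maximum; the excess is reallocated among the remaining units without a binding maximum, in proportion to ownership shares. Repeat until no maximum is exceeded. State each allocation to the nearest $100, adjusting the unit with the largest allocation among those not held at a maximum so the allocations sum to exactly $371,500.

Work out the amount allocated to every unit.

Unit 5A: $134,800; Unit 3B: $3,000; Unit 2C: $97,000; Unit G2: $133,600; Unit 2B: $3,100

Total ownership shares = 12,563.
Proportional shares (ignoring caps): Unit 5A 133,660.75; Unit 3B 3,016.24; Unit 2C 96,223.91; Unit G2 132,507.48; Unit 2B 6,091.62.
Held at cap: Unit 2B ($3,100); residual $368,400 reallocated over remaining ownership shares 12,357.
Shares after redistribution: Unit 5A 134,755.04 → $134,800; Unit 3B 3,040.93 → $3,000; Unit 2C 97,011.70 → $97,000; Unit G2 133,592.33 → $133,600.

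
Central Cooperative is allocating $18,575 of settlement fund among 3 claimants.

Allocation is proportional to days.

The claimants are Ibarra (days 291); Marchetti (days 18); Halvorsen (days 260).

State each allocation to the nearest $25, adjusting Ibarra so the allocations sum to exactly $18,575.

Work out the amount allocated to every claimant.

Ibarra: $9,475 | Marchetti: $600 | Halvorsen: $8,500

Combined days = 569.
Pro-rata amounts: Ibarra 291/569 × $18,575 = 9,499.69; Marchetti 18/569 × $18,575 = 587.61; Halvorsen 260/569 × $18,575 = 8,487.70.
At nearest $25: Ibarra $9,500; Marchetti $600; Halvorsen $8,500. Sum = $18,600.
Difference $18,575 − $18,600 = −$25 applied to Ibarra: Ibarra becomes $9,475.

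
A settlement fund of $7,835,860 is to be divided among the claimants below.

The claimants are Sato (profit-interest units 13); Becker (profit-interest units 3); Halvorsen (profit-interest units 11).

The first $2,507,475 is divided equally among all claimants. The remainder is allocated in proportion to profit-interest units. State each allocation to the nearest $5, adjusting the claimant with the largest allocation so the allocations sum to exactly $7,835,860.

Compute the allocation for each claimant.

Sato: $3,401,340 | Becker: $1,427,870 | Halvorsen: $3,006,650

Equal tier: $2,507,475 ÷ 3 = $835,825 apiece.
Remainder $5,328,385 by profit-interest units (total 27): Sato 2,565,518.70 → $2,565,520; Becker 592,042.78 → $592,045; Halvorsen 2,170,823.52 → $2,170,825.
Rounding difference −$5 on remainder applied to Sato.
Totals: Sato $835,825 + $2,565,515 = $3,401,340; Becker $835,825 + $592,045 = $1,427,870; Halvorsen $835,825 + $2,170,825 = $3,006,650.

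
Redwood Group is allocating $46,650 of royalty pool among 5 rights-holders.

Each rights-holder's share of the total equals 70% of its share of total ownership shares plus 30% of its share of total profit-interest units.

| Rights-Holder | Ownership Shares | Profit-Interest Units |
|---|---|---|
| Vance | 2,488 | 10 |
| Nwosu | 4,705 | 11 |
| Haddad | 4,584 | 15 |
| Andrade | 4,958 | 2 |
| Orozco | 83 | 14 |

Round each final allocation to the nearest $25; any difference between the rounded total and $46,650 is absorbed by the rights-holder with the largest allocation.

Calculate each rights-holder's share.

Totals — ownership shares 16,818, profit-interest units 52.
Combined weights (70% ownership shares + 30% profit-interest units): Vance 0.1612; Nwosu 0.2593; Haddad 0.2773; Andrade 0.2179; Orozco 0.0842.
Raw shares: Vance 7,522.22; Nwosu 12,096.04; Haddad 12,937.63; Andrade 10,165.07; Orozco 3,929.04.
At nearest $25: Vance $7,525; Nwosu $12,100; Haddad $12,950; Andrade $10,175; Orozco $3,925. Sum = $46,675.
Difference $46,650 − $46,675 = −$25 applied to largest allocation (Haddad): Haddad becomes $12,925.

Vance: $7,525; Nwosu: $12,100; Haddad: $12,925; Andrade: $10,175; Orozco: $3,925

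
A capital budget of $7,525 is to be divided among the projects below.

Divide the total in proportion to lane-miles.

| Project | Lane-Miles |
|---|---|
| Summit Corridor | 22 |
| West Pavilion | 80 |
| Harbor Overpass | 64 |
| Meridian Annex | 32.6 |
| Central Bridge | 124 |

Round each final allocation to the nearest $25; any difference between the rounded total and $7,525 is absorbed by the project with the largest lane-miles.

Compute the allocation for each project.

Summit Corridor: $525; West Pavilion: $1,875; Harbor Overpass: $1,500; Meridian Annex: $750; Central Bridge: $2,875

Lane-miles total: 22 + 80 + 64 + 32.6 + 124 = 322.6.
Raw shares: Summit Corridor 513.17; West Pavilion 1,866.09; Harbor Overpass 1,492.87; Meridian Annex 760.43; Central Bridge 2,892.44.
After rounding ($25): Summit Corridor $525; West Pavilion $1,875; Harbor Overpass $1,500; Meridian Annex $750; Central Bridge $2,900. Sum = $7,550.
Difference $7,525 − $7,550 = −$25 applied to largest lane-miles (Central Bridge): Central Bridge becomes $2,875.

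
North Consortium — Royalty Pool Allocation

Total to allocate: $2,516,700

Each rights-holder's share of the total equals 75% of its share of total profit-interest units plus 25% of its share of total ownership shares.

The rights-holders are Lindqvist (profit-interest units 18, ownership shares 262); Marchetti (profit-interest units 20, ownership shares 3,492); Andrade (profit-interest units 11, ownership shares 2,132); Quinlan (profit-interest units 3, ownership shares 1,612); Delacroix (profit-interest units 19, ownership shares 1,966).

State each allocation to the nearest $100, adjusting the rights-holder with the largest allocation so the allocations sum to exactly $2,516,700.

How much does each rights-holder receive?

Profit-interest units total 71; ownership shares total 9,464.
Combined weights (75% profit-interest units + 25% ownership shares): Lindqvist 0.1971; Marchetti 0.3035; Andrade 0.1725; Quinlan 0.0743; Delacroix 0.2526.
Unrounded shares: Lindqvist 495,945.45; Marchetti 763,848.40; Andrade 434,170.68; Quinlan 186,921.75; Delacroix 635,813.72.
At nearest $100: Lindqvist $495,900; Marchetti $763,800; Andrade $434,200; Quinlan $186,900; Delacroix $635,800. Sum = $2,516,600.
Difference $2,516,700 − $2,516,600 = +$100 applied to largest allocation (Marchetti): Marchetti becomes $763,900.

Lindqvist: $495,900 | Marchetti: $763,900 | Andrade: $434,200 | Quinlan: $186,900 | Delacroix: $635,800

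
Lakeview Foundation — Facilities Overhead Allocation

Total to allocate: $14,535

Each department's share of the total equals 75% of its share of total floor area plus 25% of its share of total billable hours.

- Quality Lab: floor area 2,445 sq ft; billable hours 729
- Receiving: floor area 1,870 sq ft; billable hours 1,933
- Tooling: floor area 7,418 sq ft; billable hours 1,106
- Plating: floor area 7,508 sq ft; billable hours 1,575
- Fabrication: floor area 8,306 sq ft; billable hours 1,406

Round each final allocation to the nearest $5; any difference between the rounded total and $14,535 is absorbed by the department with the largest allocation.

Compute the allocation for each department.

Quality Lab: $1,360; Receiving: $1,780; Tooling: $3,530; Plating: $3,820; Fabrication: $4,045

Floor area total 27,547; billable hours total 6,749.
Composite weights (75% floor area + 25% billable hours): Quality Lab 0.0936; Receiving 0.1225; Tooling 0.2429; Plating 0.2628; Fabrication 0.2782.
Unrounded shares: Quality Lab 1,360.07; Receiving 1,780.77; Tooling 3,531.03; Plating 3,819.16; Fabrication 4,043.97.
At nearest $5: Quality Lab $1,360; Receiving $1,780; Tooling $3,530; Plating $3,820; Fabrication $4,045. Sum = $14,535.
Sum already equals the total — no adjustment.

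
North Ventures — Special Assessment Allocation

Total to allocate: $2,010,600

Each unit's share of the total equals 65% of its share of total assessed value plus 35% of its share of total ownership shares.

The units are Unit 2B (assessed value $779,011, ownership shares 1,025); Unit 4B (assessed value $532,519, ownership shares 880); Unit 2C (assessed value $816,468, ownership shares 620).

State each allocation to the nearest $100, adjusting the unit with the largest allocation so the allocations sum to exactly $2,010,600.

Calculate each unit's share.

Assessed value total 2,127,998; ownership shares total 2,525.
Blended shares (65% assessed value + 35% ownership shares): Unit 2B 0.3800; Unit 4B 0.2846; Unit 2C 0.3353.
Raw shares: Unit 2B 764,086.75; Unit 4B 572,294.93; Unit 2C 674,218.32.
Rounded to nearest $100: Unit 2B $764,100; Unit 4B $572,300; Unit 2C $674,200. Sum = $2,010,600.
Sum already equals the total — no adjustment.

Unit 2B: $764,100 | Unit 4B: $572,300 | Unit 2C: $674,200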